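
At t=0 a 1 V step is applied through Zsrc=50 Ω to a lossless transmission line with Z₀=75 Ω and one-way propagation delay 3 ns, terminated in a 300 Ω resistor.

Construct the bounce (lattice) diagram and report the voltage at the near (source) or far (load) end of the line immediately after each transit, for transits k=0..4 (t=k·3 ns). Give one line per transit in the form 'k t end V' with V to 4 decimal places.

0 0 source 0.6000
1 3 load 0.9600
2 6 source 0.8880
3 9 load 0.8448
4 12 source 0.8534

Γ_L=0.600000, Γ_S=-0.200000; launch V₁=1·75/125=0.600000
k=0 src: V=0.6000
k=1 load: inc=0.600000, refl=0.600000·0.600000=0.3600; V=0.000000+0.600000+0.360000=0.9600
k=2 src: inc=0.360000, refl=0.360000·-0.200000=-0.0720; V=0.600000+0.360000+-0.072000=0.8880
k=3 load: inc=-0.072000, refl=-0.072000·0.600000=-0.0432; V=0.960000+-0.072000+-0.043200=0.8448
k=4 src: inc=-0.043200, refl=-0.043200·-0.200000=0.0086; V=0.888000+-0.043200+0.008640=0.8534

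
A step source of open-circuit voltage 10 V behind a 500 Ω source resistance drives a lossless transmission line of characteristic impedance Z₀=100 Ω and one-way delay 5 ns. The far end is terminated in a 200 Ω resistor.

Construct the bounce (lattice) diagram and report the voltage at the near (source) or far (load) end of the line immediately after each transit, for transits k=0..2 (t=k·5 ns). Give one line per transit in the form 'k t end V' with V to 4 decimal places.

0 0 source 1.6667
1 5 load 2.2222
2 10 source 2.5926

Γ_L=0.333333, Γ_S=0.666667; launch V₁=10·100/600=1.666667
k=0 src: V=1.6667
k=1 load: inc=1.666667, refl=1.666667·0.333333=0.5556; V=0.000000+1.666667+0.555556=2.2222
k=2 src: inc=0.555556, refl=0.555556·0.666667=0.3704; V=1.666667+0.555556+0.370370=2.5926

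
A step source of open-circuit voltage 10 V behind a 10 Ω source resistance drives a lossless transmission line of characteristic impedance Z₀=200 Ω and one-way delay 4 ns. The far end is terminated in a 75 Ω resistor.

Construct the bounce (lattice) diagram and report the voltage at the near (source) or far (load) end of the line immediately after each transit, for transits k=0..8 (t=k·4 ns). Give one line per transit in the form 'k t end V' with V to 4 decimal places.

0 0 source 9.5238
1 4 load 5.1948
2 8 source 9.1115
3 12 load 7.3312
4 16 source 8.9420
5 20 load 8.2098
6 24 source 8.8722
7 28 load 8.5711
8 32 source 8.8436

Γ_L=-0.454545, Γ_S=-0.904762; launch V₁=10·200/210=9.523810
k=0 src: V=9.5238
k=1 load: inc=9.523810, refl=9.523810·-0.454545=-4.3290; V=0.000000+9.523810+-4.329004=5.1948
k=2 src: inc=-4.329004, refl=-4.329004·-0.904762=3.9167; V=9.523810+-4.329004+3.916718=9.1115
k=3 load: inc=3.916718, refl=3.916718·-0.454545=-1.7803; V=5.194805+3.916718+-1.780326=7.3312
k=4 src: inc=-1.780326, refl=-1.780326·-0.904762=1.6108; V=9.111523+-1.780326+1.610772=8.9420
k=5 load: inc=1.610772, refl=1.610772·-0.454545=-0.7322; V=7.331197+1.610772+-0.732169=8.2098
k=6 src: inc=-0.732169, refl=-0.732169·-0.904762=0.6624; V=8.941968+-0.732169+0.662439=8.8722
k=7 load: inc=0.662439, refl=0.662439·-0.454545=-0.3011; V=8.209800+0.662439+-0.301108=8.5711
k=8 src: inc=-0.301108, refl=-0.301108·-0.904762=0.2724; V=8.872238+-0.301108+0.272431=8.8436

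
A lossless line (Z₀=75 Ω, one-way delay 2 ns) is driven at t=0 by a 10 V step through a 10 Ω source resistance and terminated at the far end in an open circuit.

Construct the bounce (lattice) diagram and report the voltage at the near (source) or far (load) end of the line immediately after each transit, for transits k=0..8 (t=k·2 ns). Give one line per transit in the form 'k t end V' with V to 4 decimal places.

0 0 source 8.8235
1 2 load 17.6471
2 4 source 10.8997
3 6 load 4.1522
4 8 source 9.3120
5 10 load 14.4718
6 12 source 10.5261
7 14 load 6.5804
8 16 source 9.5977

Γ_L=1.000000, Γ_S=-0.764706; launch V₁=10·75/85=8.823529
k=0 src: V=8.8235
k=1 load: inc=8.823529, refl=8.823529·1.000000=8.8235; V=0.000000+8.823529+8.823529=17.6471
k=2 src: inc=8.823529, refl=8.823529·-0.764706=-6.7474; V=8.823529+8.823529+-6.747405=10.8997
k=3 load: inc=-6.747405, refl=-6.747405·1.000000=-6.7474; V=17.647059+-6.747405+-6.747405=4.1522
k=4 src: inc=-6.747405, refl=-6.747405·-0.764706=5.1598; V=10.899654+-6.747405+5.159780=9.3120
k=5 load: inc=5.159780, refl=5.159780·1.000000=5.1598; V=4.152249+5.159780+5.159780=14.4718
k=6 src: inc=5.159780, refl=5.159780·-0.764706=-3.9457; V=9.312029+5.159780+-3.945714=10.5261
k=7 load: inc=-3.945714, refl=-3.945714·1.000000=-3.9457; V=14.471809+-3.945714+-3.945714=6.5804
k=8 src: inc=-3.945714, refl=-3.945714·-0.764706=3.0173; V=10.526095+-3.945714+3.017311=9.5977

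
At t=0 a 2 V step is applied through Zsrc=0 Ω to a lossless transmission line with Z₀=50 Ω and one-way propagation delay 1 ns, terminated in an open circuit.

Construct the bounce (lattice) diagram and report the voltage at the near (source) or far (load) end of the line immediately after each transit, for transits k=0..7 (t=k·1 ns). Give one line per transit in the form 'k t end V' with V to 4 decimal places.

0 0 source 2.0000
1 1 load 4.0000
2 2 source 2.0000
3 3 load 0.0000
4 4 source 2.0000
5 5 load 4.0000
6 6 source 2.0000
7 7 load 0.0000

Γ_L=1.000000, Γ_S=-1.000000; launch V₁=2·50/50=2.000000
k=0 src: V=2.0000
k=1 load: inc=2.000000, refl=2.000000·1.000000=2.0000; V=0.000000+2.000000+2.000000=4.0000
k=2 src: inc=2.000000, refl=2.000000·-1.000000=-2.0000; V=2.000000+2.000000+-2.000000=2.0000
k=3 load: inc=-2.000000, refl=-2.000000·1.000000=-2.0000; V=4.000000+-2.000000+-2.000000=0.0000
k=4 src: inc=-2.000000, refl=-2.000000·-1.000000=2.0000; V=2.000000+-2.000000+2.000000=2.0000
k=5 load: inc=2.000000, refl=2.000000·1.000000=2.0000; V=0.000000+2.000000+2.000000=4.0000
k=6 src: inc=2.000000, refl=2.000000·-1.000000=-2.0000; V=2.000000+2.000000+-2.000000=2.0000
k=7 load: inc=-2.000000, refl=-2.000000·1.000000=-2.0000; V=4.000000+-2.000000+-2.000000=0.0000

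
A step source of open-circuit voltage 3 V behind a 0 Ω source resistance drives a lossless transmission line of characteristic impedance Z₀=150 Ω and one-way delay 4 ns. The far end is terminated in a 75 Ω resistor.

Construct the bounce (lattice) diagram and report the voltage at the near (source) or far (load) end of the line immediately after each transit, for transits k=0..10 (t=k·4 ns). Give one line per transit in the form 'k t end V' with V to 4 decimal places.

0 0 source 3.0000
1 4 load 2.0000
2 8 source 3.0000
3 12 load 2.6667
4 16 source 3.0000
5 20 load 2.8889
6 24 source 3.0000
7 28 load 2.9630
8 32 source 3.0000
9 36 load 2.9877
10 40 source 3.0000

Γ_L=-0.333333, Γ_S=-1.000000; launch V₁=3·150/150=3.000000
k=0 src: V=3.0000
k=1 load: inc=3.000000, refl=3.000000·-0.333333=-1.0000; V=0.000000+3.000000+-1.000000=2.0000
k=2 src: inc=-1.000000, refl=-1.000000·-1.000000=1.0000; V=3.000000+-1.000000+1.000000=3.0000
k=3 load: inc=1.000000, refl=1.000000·-0.333333=-0.3333; V=2.000000+1.000000+-0.333333=2.6667
k=4 src: inc=-0.333333, refl=-0.333333·-1.000000=0.3333; V=3.000000+-0.333333+0.333333=3.0000
k=5 load: inc=0.333333, refl=0.333333·-0.333333=-0.1111; V=2.666667+0.333333+-0.111111=2.8889
k=6 src: inc=-0.111111, refl=-0.111111·-1.000000=0.1111; V=3.000000+-0.111111+0.111111=3.0000
k=7 load: inc=0.111111, refl=0.111111·-0.333333=-0.0370; V=2.888889+0.111111+-0.037037=2.9630
k=8 src: inc=-0.037037, refl=-0.037037·-1.000000=0.0370; V=3.000000+-0.037037+0.037037=3.0000
k=9 load: inc=0.037037, refl=0.037037·-0.333333=-0.0123; V=2.962963+0.037037+-0.012346=2.9877
k=10 src: inc=-0.012346, refl=-0.012346·-1.000000=0.0123; V=3.000000+-0.012346+0.012346=3.0000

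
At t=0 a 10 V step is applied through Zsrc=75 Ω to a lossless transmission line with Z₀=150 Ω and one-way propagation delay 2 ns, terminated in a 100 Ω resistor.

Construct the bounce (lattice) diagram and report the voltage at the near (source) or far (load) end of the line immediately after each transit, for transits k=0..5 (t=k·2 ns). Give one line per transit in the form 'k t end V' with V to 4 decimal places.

Γ_L=-0.200000, Γ_S=-0.333333; launch V₁=10·150/225=6.666667
k=0 src: V=6.6667
k=1 load: inc=6.666667, refl=6.666667·-0.200000=-1.3333; V=0.000000+6.666667+-1.333333=5.3333
k=2 src: inc=-1.333333, refl=-1.333333·-0.333333=0.4444; V=6.666667+-1.333333+0.444444=5.7778
k=3 load: inc=0.444444, refl=0.444444·-0.200000=-0.0889; V=5.333333+0.444444+-0.088889=5.6889
k=4 src: inc=-0.088889, refl=-0.088889·-0.333333=0.0296; V=5.777778+-0.088889+0.029630=5.7185
k=5 load: inc=0.029630, refl=0.029630·-0.200000=-0.0059; V=5.688889+0.029630+-0.005926=5.7126

0 0 source 6.6667
1 2 load 5.3333
2 4 source 5.7778
3 6 load 5.6889
4 8 source 5.7185
5 10 load 5.7126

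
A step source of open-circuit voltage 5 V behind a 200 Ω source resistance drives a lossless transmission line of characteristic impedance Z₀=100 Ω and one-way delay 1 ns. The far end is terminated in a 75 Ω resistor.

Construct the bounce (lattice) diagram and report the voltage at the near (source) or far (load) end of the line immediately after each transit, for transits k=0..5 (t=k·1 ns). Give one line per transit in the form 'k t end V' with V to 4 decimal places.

0 0 source 1.6667
1 1 load 1.4286
2 2 source 1.3492
3 3 load 1.3605
4 4 source 1.3643
5 5 load 1.3638

Γ_L=-0.142857, Γ_S=0.333333; launch V₁=5·100/300=1.666667
k=0 src: V=1.6667
k=1 load: inc=1.666667, refl=1.666667·-0.142857=-0.2381; V=0.000000+1.666667+-0.238095=1.4286
k=2 src: inc=-0.238095, refl=-0.238095·0.333333=-0.0794; V=1.666667+-0.238095+-0.079365=1.3492
k=3 load: inc=-0.079365, refl=-0.079365·-0.142857=0.0113; V=1.428571+-0.079365+0.011338=1.3605
k=4 src: inc=0.011338, refl=0.011338·0.333333=0.0038; V=1.349206+0.011338+0.003779=1.3643
k=5 load: inc=0.003779, refl=0.003779·-0.142857=-0.0005; V=1.360544+0.003779+-0.000540=1.3638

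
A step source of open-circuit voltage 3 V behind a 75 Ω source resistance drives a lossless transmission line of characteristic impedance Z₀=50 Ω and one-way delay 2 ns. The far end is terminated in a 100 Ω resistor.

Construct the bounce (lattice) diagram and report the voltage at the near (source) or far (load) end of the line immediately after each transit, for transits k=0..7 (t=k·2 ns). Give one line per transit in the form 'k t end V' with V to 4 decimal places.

Γ_L=0.333333, Γ_S=0.200000; launch V₁=3·50/125=1.200000
k=0 src: V=1.2000
k=1 load: inc=1.200000, refl=1.200000·0.333333=0.4000; V=0.000000+1.200000+0.400000=1.6000
k=2 src: inc=0.400000, refl=0.400000·0.200000=0.0800; V=1.200000+0.400000+0.080000=1.6800
k=3 load: inc=0.080000, refl=0.080000·0.333333=0.0267; V=1.600000+0.080000+0.026667=1.7067
k=4 src: inc=0.026667, refl=0.026667·0.200000=0.0053; V=1.680000+0.026667+0.005333=1.7120
k=5 load: inc=0.005333, refl=0.005333·0.333333=0.0018; V=1.706667+0.005333+0.001778=1.7138
k=6 src: inc=0.001778, refl=0.001778·0.200000=0.0004; V=1.712000+0.001778+0.000356=1.7141
k=7 load: inc=0.000356, refl=0.000356·0.333333=0.0001; V=1.713778+0.000356+0.000119=1.7143

0 0 source 1.2000
1 2 load 1.6000
2 4 source 1.6800
3 6 load 1.7067
4 8 source 1.7120
5 10 load 1.7138
6 12 source 1.7141
7 14 load 1.7143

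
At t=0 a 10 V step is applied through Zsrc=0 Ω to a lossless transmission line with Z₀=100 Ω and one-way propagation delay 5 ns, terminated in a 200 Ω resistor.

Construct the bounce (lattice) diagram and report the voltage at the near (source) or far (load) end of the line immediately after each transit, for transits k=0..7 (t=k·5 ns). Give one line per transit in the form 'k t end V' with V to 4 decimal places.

Γ_L=0.333333, Γ_S=-1.000000; launch V₁=10·100/100=10.000000
k=0 src: V=10.0000
k=1 load: inc=10.000000, refl=10.000000·0.333333=3.3333; V=0.000000+10.000000+3.333333=13.3333
k=2 src: inc=3.333333, refl=3.333333·-1.000000=-3.3333; V=10.000000+3.333333+-3.333333=10.0000
k=3 load: inc=-3.333333, refl=-3.333333·0.333333=-1.1111; V=13.333333+-3.333333+-1.111111=8.8889
k=4 src: inc=-1.111111, refl=-1.111111·-1.000000=1.1111; V=10.000000+-1.111111+1.111111=10.0000
k=5 load: inc=1.111111, refl=1.111111·0.333333=0.3704; V=8.888889+1.111111+0.370370=10.3704
k=6 src: inc=0.370370, refl=0.370370·-1.000000=-0.3704; V=10.000000+0.370370+-0.370370=10.0000
k=7 load: inc=-0.370370, refl=-0.370370·0.333333=-0.1235; V=10.370370+-0.370370+-0.123457=9.8765

0 0 source 10.0000
1 5 load 13.3333
2 10 source 10.0000
3 15 load 8.8889
4 20 source 10.0000
5 25 load 10.3704
6 30 source 10.0000
7 35 load 9.8765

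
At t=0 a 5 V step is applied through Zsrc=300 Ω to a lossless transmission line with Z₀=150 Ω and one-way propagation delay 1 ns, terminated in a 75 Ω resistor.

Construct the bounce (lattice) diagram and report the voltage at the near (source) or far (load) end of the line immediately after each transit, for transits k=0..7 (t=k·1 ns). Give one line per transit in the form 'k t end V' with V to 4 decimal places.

Γ_L=-0.333333, Γ_S=0.333333; launch V₁=5·150/450=1.666667
k=0 src: V=1.6667
k=1 load: inc=1.666667, refl=1.666667·-0.333333=-0.5556; V=0.000000+1.666667+-0.555556=1.1111
k=2 src: inc=-0.555556, refl=-0.555556·0.333333=-0.1852; V=1.666667+-0.555556+-0.185185=0.9259
k=3 load: inc=-0.185185, refl=-0.185185·-0.333333=0.0617; V=1.111111+-0.185185+0.061728=0.9877
k=4 src: inc=0.061728, refl=0.061728·0.333333=0.0206; V=0.925926+0.061728+0.020576=1.0082
k=5 load: inc=0.020576, refl=0.020576·-0.333333=-0.0069; V=0.987654+0.020576+-0.006859=1.0014
k=6 src: inc=-0.006859, refl=-0.006859·0.333333=-0.0023; V=1.008230+-0.006859+-0.002286=0.9991
k=7 load: inc=-0.002286, refl=-0.002286·-0.333333=0.0008; V=1.001372+-0.002286+0.000762=0.9998

0 0 source 1.6667
1 1 load 1.1111
2 2 source 0.9259
3 3 load 0.9877
4 4 source 1.0082
5 5 load 1.0014
6 6 source 0.9991
7 7 load 0.9998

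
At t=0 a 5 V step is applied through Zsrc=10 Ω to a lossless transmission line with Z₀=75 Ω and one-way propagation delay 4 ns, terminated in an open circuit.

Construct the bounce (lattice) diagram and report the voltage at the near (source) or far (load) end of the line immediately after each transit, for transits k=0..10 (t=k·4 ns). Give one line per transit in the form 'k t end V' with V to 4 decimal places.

Γ_L=1.000000, Γ_S=-0.764706; launch V₁=5·75/85=4.411765
k=0 src: V=4.4118
k=1 load: inc=4.411765, refl=4.411765·1.000000=4.4118; V=0.000000+4.411765+4.411765=8.8235
k=2 src: inc=4.411765, refl=4.411765·-0.764706=-3.3737; V=4.411765+4.411765+-3.373702=5.4498
k=3 load: inc=-3.373702, refl=-3.373702·1.000000=-3.3737; V=8.823529+-3.373702+-3.373702=2.0761
k=4 src: inc=-3.373702, refl=-3.373702·-0.764706=2.5799; V=5.449827+-3.373702+2.579890=4.6560
k=5 load: inc=2.579890, refl=2.579890·1.000000=2.5799; V=2.076125+2.579890+2.579890=7.2359
k=6 src: inc=2.579890, refl=2.579890·-0.764706=-1.9729; V=4.656015+2.579890+-1.972857=5.2630
k=7 load: inc=-1.972857, refl=-1.972857·1.000000=-1.9729; V=7.235905+-1.972857+-1.972857=3.2902
k=8 src: inc=-1.972857, refl=-1.972857·-0.764706=1.5087; V=5.263048+-1.972857+1.508655=4.7988
k=9 load: inc=1.508655, refl=1.508655·1.000000=1.5087; V=3.290190+1.508655+1.508655=6.3075
k=10 src: inc=1.508655, refl=1.508655·-0.764706=-1.1537; V=4.798846+1.508655+-1.153678=5.1538

0 0 source 4.4118
1 4 load 8.8235
2 8 source 5.4498
3 12 load 2.0761
4 16 source 4.6560
5 20 load 7.2359
6 24 source 5.2630
7 28 load 3.2902
8 32 source 4.7988
9 36 load 6.3075
10 40 source 5.1538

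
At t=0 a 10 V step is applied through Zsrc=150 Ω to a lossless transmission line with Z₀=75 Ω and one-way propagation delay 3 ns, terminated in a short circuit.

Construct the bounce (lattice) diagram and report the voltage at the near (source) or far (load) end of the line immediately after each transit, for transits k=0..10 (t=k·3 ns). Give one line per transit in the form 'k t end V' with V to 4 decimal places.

Γ_L=-1.000000, Γ_S=0.333333; launch V₁=10·75/225=3.333333
k=0 src: V=3.3333
k=1 load: inc=3.333333, refl=3.333333·-1.000000=-3.3333; V=0.000000+3.333333+-3.333333=0.0000
k=2 src: inc=-3.333333, refl=-3.333333·0.333333=-1.1111; V=3.333333+-3.333333+-1.111111=-1.1111
k=3 load: inc=-1.111111, refl=-1.111111·-1.000000=1.1111; V=0.000000+-1.111111+1.111111=0.0000
k=4 src: inc=1.111111, refl=1.111111·0.333333=0.3704; V=-1.111111+1.111111+0.370370=0.3704
k=5 load: inc=0.370370, refl=0.370370·-1.000000=-0.3704; V=0.000000+0.370370+-0.370370=0.0000
k=6 src: inc=-0.370370, refl=-0.370370·0.333333=-0.1235; V=0.370370+-0.370370+-0.123457=-0.1235
k=7 load: inc=-0.123457, refl=-0.123457·-1.000000=0.1235; V=0.000000+-0.123457+0.123457=0.0000
k=8 src: inc=0.123457, refl=0.123457·0.333333=0.0412; V=-0.123457+0.123457+0.041152=0.0412
k=9 load: inc=0.041152, refl=0.041152·-1.000000=-0.0412; V=0.000000+0.041152+-0.041152=0.0000
k=10 src: inc=-0.041152, refl=-0.041152·0.333333=-0.0137; V=0.041152+-0.041152+-0.013717=-0.0137

0 0 source 3.3333
1 3 load 0.0000
2 6 source -1.1111
3 9 load 0.0000
4 12 source 0.3704
5 15 load 0.0000
6 18 source -0.1235
7 21 load 0.0000
8 24 source 0.0412
9 27 load 0.0000
10 30 source -0.0137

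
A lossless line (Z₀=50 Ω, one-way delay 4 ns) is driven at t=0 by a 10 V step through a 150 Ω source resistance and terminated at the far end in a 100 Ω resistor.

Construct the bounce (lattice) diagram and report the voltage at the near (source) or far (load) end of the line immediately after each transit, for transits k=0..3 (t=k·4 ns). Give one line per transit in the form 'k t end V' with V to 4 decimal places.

0 0 source 2.5000
1 4 load 3.3333
2 8 source 3.7500
3 12 load 3.8889

Γ_L=0.333333, Γ_S=0.500000; launch V₁=10·50/200=2.500000
k=0 src: V=2.5000
k=1 load: inc=2.500000, refl=2.500000·0.333333=0.8333; V=0.000000+2.500000+0.833333=3.3333
k=2 src: inc=0.833333, refl=0.833333·0.500000=0.4167; V=2.500000+0.833333+0.416667=3.7500
k=3 load: inc=0.416667, refl=0.416667·0.333333=0.1389; V=3.333333+0.416667+0.138889=3.8889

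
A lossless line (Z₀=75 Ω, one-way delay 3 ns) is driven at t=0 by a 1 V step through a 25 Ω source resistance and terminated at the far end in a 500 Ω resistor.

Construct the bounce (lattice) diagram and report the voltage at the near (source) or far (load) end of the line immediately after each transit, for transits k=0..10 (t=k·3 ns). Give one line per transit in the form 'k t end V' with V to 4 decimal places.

0 0 source 0.7500
1 3 load 1.3043
2 6 source 1.0272
3 9 load 0.8223
4 12 source 0.9247
5 15 load 1.0005
6 18 source 0.9626
7 21 load 0.9346
8 24 source 0.9486
9 27 load 0.9589
10 30 source 0.9538

Γ_L=0.739130, Γ_S=-0.500000; launch V₁=1·75/100=0.750000
k=0 src: V=0.7500
k=1 load: inc=0.750000, refl=0.750000·0.739130=0.5543; V=0.000000+0.750000+0.554348=1.3043
k=2 src: inc=0.554348, refl=0.554348·-0.500000=-0.2772; V=0.750000+0.554348+-0.277174=1.0272
k=3 load: inc=-0.277174, refl=-0.277174·0.739130=-0.2049; V=1.304348+-0.277174+-0.204868=0.8223
k=4 src: inc=-0.204868, refl=-0.204868·-0.500000=0.1024; V=1.027174+-0.204868+0.102434=0.9247
k=5 load: inc=0.102434, refl=0.102434·0.739130=0.0757; V=0.822306+0.102434+0.075712=1.0005
k=6 src: inc=0.075712, refl=0.075712·-0.500000=-0.0379; V=0.924740+0.075712+-0.037856=0.9626
k=7 load: inc=-0.037856, refl=-0.037856·0.739130=-0.0280; V=1.000452+-0.037856+-0.027981=0.9346
k=8 src: inc=-0.027981, refl=-0.027981·-0.500000=0.0140; V=0.962596+-0.027981+0.013990=0.9486
k=9 load: inc=0.013990, refl=0.013990·0.739130=0.0103; V=0.934616+0.013990+0.010341=0.9589
k=10 src: inc=0.010341, refl=0.010341·-0.500000=-0.0052; V=0.948606+0.010341+-0.005170=0.9538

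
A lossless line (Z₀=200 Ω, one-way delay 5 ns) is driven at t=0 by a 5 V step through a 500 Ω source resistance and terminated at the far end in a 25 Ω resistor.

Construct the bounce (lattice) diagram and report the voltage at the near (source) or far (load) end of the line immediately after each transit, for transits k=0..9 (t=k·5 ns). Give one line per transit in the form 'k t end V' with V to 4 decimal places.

0 0 source 1.4286
1 5 load 0.3175
2 10 source -0.1587
3 15 load 0.2116
4 20 source 0.3704
5 25 load 0.2469
6 30 source 0.1940
7 35 load 0.2352
8 40 source 0.2528
9 45 load 0.2391

Γ_L=-0.777778, Γ_S=0.428571; launch V₁=5·200/700=1.428571
k=0 src: V=1.4286
k=1 load: inc=1.428571, refl=1.428571·-0.777778=-1.1111; V=0.000000+1.428571+-1.111111=0.3175
k=2 src: inc=-1.111111, refl=-1.111111·0.428571=-0.4762; V=1.428571+-1.111111+-0.476190=-0.1587
k=3 load: inc=-0.476190, refl=-0.476190·-0.777778=0.3704; V=0.317460+-0.476190+0.370370=0.2116
k=4 src: inc=0.370370, refl=0.370370·0.428571=0.1587; V=-0.158730+0.370370+0.158730=0.3704
k=5 load: inc=0.158730, refl=0.158730·-0.777778=-0.1235; V=0.211640+0.158730+-0.123457=0.2469
k=6 src: inc=-0.123457, refl=-0.123457·0.428571=-0.0529; V=0.370370+-0.123457+-0.052910=0.1940
k=7 load: inc=-0.052910, refl=-0.052910·-0.777778=0.0412; V=0.246914+-0.052910+0.041152=0.2352
k=8 src: inc=0.041152, refl=0.041152·0.428571=0.0176; V=0.194004+0.041152+0.017637=0.2528
k=9 load: inc=0.017637, refl=0.017637·-0.777778=-0.0137; V=0.235156+0.017637+-0.013717=0.2391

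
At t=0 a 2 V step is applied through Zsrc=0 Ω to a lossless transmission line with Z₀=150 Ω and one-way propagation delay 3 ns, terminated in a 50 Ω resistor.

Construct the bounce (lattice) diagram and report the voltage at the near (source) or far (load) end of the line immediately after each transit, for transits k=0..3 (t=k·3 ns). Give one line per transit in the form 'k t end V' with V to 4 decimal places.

0 0 source 2.0000
1 3 load 1.0000
2 6 source 2.0000
3 9 load 1.5000

Γ_L=-0.500000, Γ_S=-1.000000; launch V₁=2·150/150=2.000000
k=0 src: V=2.0000
k=1 load: inc=2.000000, refl=2.000000·-0.500000=-1.0000; V=0.000000+2.000000+-1.000000=1.0000
k=2 src: inc=-1.000000, refl=-1.000000·-1.000000=1.0000; V=2.000000+-1.000000+1.000000=2.0000
k=3 load: inc=1.000000, refl=1.000000·-0.500000=-0.5000; V=1.000000+1.000000+-0.500000=1.5000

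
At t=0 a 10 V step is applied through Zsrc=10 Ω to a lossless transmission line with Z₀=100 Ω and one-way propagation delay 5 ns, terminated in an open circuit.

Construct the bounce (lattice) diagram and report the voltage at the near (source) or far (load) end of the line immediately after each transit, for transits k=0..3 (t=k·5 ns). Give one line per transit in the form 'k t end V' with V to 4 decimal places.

0 0 source 9.0909
1 5 load 18.1818
2 10 source 10.7438
3 15 load 3.3058

Γ_L=1.000000, Γ_S=-0.818182; launch V₁=10·100/110=9.090909
k=0 src: V=9.0909
k=1 load: inc=9.090909, refl=9.090909·1.000000=9.0909; V=0.000000+9.090909+9.090909=18.1818
k=2 src: inc=9.090909, refl=9.090909·-0.818182=-7.4380; V=9.090909+9.090909+-7.438017=10.7438
k=3 load: inc=-7.438017, refl=-7.438017·1.000000=-7.4380; V=18.181818+-7.438017+-7.438017=3.3058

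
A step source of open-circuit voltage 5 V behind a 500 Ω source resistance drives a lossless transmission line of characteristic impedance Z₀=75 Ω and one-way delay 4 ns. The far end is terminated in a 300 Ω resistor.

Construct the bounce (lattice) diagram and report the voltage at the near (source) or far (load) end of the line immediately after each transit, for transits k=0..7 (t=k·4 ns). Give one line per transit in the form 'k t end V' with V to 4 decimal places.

Γ_L=0.600000, Γ_S=0.739130; launch V₁=5·75/575=0.652174
k=0 src: V=0.6522
k=1 load: inc=0.652174, refl=0.652174·0.600000=0.3913; V=0.000000+0.652174+0.391304=1.0435
k=2 src: inc=0.391304, refl=0.391304·0.739130=0.2892; V=0.652174+0.391304+0.289225=1.3327
k=3 load: inc=0.289225, refl=0.289225·0.600000=0.1735; V=1.043478+0.289225+0.173535=1.5062
k=4 src: inc=0.173535, refl=0.173535·0.739130=0.1283; V=1.332703+0.173535+0.128265=1.6345
k=5 load: inc=0.128265, refl=0.128265·0.600000=0.0770; V=1.506238+0.128265+0.076959=1.7115
k=6 src: inc=0.076959, refl=0.076959·0.739130=0.0569; V=1.634503+0.076959+0.056883=1.7683
k=7 load: inc=0.056883, refl=0.056883·0.600000=0.0341; V=1.711462+0.056883+0.034130=1.8025

0 0 source 0.6522
1 4 load 1.0435
2 8 source 1.3327
3 12 load 1.5062
4 16 source 1.6345
5 20 load 1.7115
6 24 source 1.7683
7 28 load 1.8025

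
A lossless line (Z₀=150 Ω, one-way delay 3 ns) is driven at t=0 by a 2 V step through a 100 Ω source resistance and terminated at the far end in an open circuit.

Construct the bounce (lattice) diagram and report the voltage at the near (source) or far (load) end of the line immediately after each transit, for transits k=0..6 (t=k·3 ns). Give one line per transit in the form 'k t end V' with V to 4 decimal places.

Γ_L=1.000000, Γ_S=-0.200000; launch V₁=2·150/250=1.200000
k=0 src: V=1.2000
k=1 load: inc=1.200000, refl=1.200000·1.000000=1.2000; V=0.000000+1.200000+1.200000=2.4000
k=2 src: inc=1.200000, refl=1.200000·-0.200000=-0.2400; V=1.200000+1.200000+-0.240000=2.1600
k=3 load: inc=-0.240000, refl=-0.240000·1.000000=-0.2400; V=2.400000+-0.240000+-0.240000=1.9200
k=4 src: inc=-0.240000, refl=-0.240000·-0.200000=0.0480; V=2.160000+-0.240000+0.048000=1.9680
k=5 load: inc=0.048000, refl=0.048000·1.000000=0.0480; V=1.920000+0.048000+0.048000=2.0160
k=6 src: inc=0.048000, refl=0.048000·-0.200000=-0.0096; V=1.968000+0.048000+-0.009600=2.0064

0 0 source 1.2000
1 3 load 2.4000
2 6 source 2.1600
3 9 load 1.9200
4 12 source 1.9680
5 15 load 2.0160
6 18 source 2.0064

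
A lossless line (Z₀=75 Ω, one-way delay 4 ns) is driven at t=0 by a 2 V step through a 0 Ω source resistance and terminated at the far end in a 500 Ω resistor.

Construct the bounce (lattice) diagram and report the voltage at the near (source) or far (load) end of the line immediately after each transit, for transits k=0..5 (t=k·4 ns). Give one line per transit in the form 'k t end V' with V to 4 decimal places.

Γ_L=0.739130, Γ_S=-1.000000; launch V₁=2·75/75=2.000000
k=0 src: V=2.0000
k=1 load: inc=2.000000, refl=2.000000·0.739130=1.4783; V=0.000000+2.000000+1.478261=3.4783
k=2 src: inc=1.478261, refl=1.478261·-1.000000=-1.4783; V=2.000000+1.478261+-1.478261=2.0000
k=3 load: inc=-1.478261, refl=-1.478261·0.739130=-1.0926; V=3.478261+-1.478261+-1.092628=0.9074
k=4 src: inc=-1.092628, refl=-1.092628·-1.000000=1.0926; V=2.000000+-1.092628+1.092628=2.0000
k=5 load: inc=1.092628, refl=1.092628·0.739130=0.8076; V=0.907372+1.092628+0.807594=2.8076

0 0 source 2.0000
1 4 load 3.4783
2 8 source 2.0000
3 12 load 0.9074
4 16 source 2.0000
5 20 load 2.8076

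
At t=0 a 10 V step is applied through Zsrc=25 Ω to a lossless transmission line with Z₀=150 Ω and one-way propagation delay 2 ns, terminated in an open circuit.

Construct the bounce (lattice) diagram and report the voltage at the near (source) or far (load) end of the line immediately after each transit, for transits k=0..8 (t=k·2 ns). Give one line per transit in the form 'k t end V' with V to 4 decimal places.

0 0 source 8.5714
1 2 load 17.1429
2 4 source 11.0204
3 6 load 4.8980
4 8 source 9.2711
5 10 load 13.6443
6 12 source 10.5206
7 14 load 7.3969
8 16 source 9.6281

Γ_L=1.000000, Γ_S=-0.714286; launch V₁=10·150/175=8.571429
k=0 src: V=8.5714
k=1 load: inc=8.571429, refl=8.571429·1.000000=8.5714; V=0.000000+8.571429+8.571429=17.1429
k=2 src: inc=8.571429, refl=8.571429·-0.714286=-6.1224; V=8.571429+8.571429+-6.122449=11.0204
k=3 load: inc=-6.122449, refl=-6.122449·1.000000=-6.1224; V=17.142857+-6.122449+-6.122449=4.8980
k=4 src: inc=-6.122449, refl=-6.122449·-0.714286=4.3732; V=11.020408+-6.122449+4.373178=9.2711
k=5 load: inc=4.373178, refl=4.373178·1.000000=4.3732; V=4.897959+4.373178+4.373178=13.6443
k=6 src: inc=4.373178, refl=4.373178·-0.714286=-3.1237; V=9.271137+4.373178+-3.123698=10.5206
k=7 load: inc=-3.123698, refl=-3.123698·1.000000=-3.1237; V=13.644315+-3.123698+-3.123698=7.3969
k=8 src: inc=-3.123698, refl=-3.123698·-0.714286=2.2312; V=10.520616+-3.123698+2.231213=9.6281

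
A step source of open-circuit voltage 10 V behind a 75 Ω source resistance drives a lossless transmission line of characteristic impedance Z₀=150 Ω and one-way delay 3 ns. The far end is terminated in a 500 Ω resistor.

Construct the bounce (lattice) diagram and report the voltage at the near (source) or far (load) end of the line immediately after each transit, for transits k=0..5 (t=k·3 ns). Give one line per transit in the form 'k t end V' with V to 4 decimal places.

0 0 source 6.6667
1 3 load 10.2564
2 6 source 9.0598
3 9 load 8.4155
4 12 source 8.6303
5 15 load 8.7459

Γ_L=0.538462, Γ_S=-0.333333; launch V₁=10·150/225=6.666667
k=0 src: V=6.6667
k=1 load: inc=6.666667, refl=6.666667·0.538462=3.5897; V=0.000000+6.666667+3.589744=10.2564
k=2 src: inc=3.589744, refl=3.589744·-0.333333=-1.1966; V=6.666667+3.589744+-1.196581=9.0598
k=3 load: inc=-1.196581, refl=-1.196581·0.538462=-0.6443; V=10.256410+-1.196581+-0.644313=8.4155
k=4 src: inc=-0.644313, refl=-0.644313·-0.333333=0.2148; V=9.059829+-0.644313+0.214771=8.6303
k=5 load: inc=0.214771, refl=0.214771·0.538462=0.1156; V=8.415516+0.214771+0.115646=8.7459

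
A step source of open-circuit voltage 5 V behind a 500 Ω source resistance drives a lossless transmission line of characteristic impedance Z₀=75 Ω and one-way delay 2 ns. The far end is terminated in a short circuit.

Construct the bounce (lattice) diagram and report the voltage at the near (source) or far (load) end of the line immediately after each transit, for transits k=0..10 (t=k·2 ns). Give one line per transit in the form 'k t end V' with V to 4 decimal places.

0 0 source 0.6522
1 2 load 0.0000
2 4 source -0.4820
3 6 load 0.0000
4 8 source 0.3563
5 10 load 0.0000
6 12 source -0.2633
7 14 load 0.0000
8 16 source 0.1946
9 18 load 0.0000
10 20 source -0.1439

Γ_L=-1.000000, Γ_S=0.739130; launch V₁=5·75/575=0.652174
k=0 src: V=0.6522
k=1 load: inc=0.652174, refl=0.652174·-1.000000=-0.6522; V=0.000000+0.652174+-0.652174=0.0000
k=2 src: inc=-0.652174, refl=-0.652174·0.739130=-0.4820; V=0.652174+-0.652174+-0.482042=-0.4820
k=3 load: inc=-0.482042, refl=-0.482042·-1.000000=0.4820; V=0.000000+-0.482042+0.482042=0.0000
k=4 src: inc=0.482042, refl=0.482042·0.739130=0.3563; V=-0.482042+0.482042+0.356292=0.3563
k=5 load: inc=0.356292, refl=0.356292·-1.000000=-0.3563; V=0.000000+0.356292+-0.356292=0.0000
k=6 src: inc=-0.356292, refl=-0.356292·0.739130=-0.2633; V=0.356292+-0.356292+-0.263346=-0.2633
k=7 load: inc=-0.263346, refl=-0.263346·-1.000000=0.2633; V=0.000000+-0.263346+0.263346=0.0000
k=8 src: inc=0.263346, refl=0.263346·0.739130=0.1946; V=-0.263346+0.263346+0.194647=0.1946
k=9 load: inc=0.194647, refl=0.194647·-1.000000=-0.1946; V=0.000000+0.194647+-0.194647=0.0000
k=10 src: inc=-0.194647, refl=-0.194647·0.739130=-0.1439; V=0.194647+-0.194647+-0.143870=-0.1439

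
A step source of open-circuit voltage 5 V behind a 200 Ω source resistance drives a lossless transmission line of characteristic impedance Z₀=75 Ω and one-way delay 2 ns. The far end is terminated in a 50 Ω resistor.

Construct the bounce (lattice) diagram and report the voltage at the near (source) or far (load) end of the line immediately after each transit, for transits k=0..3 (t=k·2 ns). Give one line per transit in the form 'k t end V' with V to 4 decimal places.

Γ_L=-0.200000, Γ_S=0.454545; launch V₁=5·75/275=1.363636
k=0 src: V=1.3636
k=1 load: inc=1.363636, refl=1.363636·-0.200000=-0.2727; V=0.000000+1.363636+-0.272727=1.0909
k=2 src: inc=-0.272727, refl=-0.272727·0.454545=-0.1240; V=1.363636+-0.272727+-0.123967=0.9669
k=3 load: inc=-0.123967, refl=-0.123967·-0.200000=0.0248; V=1.090909+-0.123967+0.024793=0.9917

0 0 source 1.3636
1 2 load 1.0909
2 4 source 0.9669
3 6 load 0.9917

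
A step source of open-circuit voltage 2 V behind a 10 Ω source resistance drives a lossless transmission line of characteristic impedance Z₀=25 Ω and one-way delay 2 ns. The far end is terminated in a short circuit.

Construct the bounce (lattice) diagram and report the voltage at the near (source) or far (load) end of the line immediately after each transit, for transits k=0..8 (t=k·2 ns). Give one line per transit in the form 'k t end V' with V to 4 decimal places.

Γ_L=-1.000000, Γ_S=-0.428571; launch V₁=2·25/35=1.428571
k=0 src: V=1.4286
k=1 load: inc=1.428571, refl=1.428571·-1.000000=-1.4286; V=0.000000+1.428571+-1.428571=0.0000
k=2 src: inc=-1.428571, refl=-1.428571·-0.428571=0.6122; V=1.428571+-1.428571+0.612245=0.6122
k=3 load: inc=0.612245, refl=0.612245·-1.000000=-0.6122; V=0.000000+0.612245+-0.612245=0.0000
k=4 src: inc=-0.612245, refl=-0.612245·-0.428571=0.2624; V=0.612245+-0.612245+0.262391=0.2624
k=5 load: inc=0.262391, refl=0.262391·-1.000000=-0.2624; V=0.000000+0.262391+-0.262391=0.0000
k=6 src: inc=-0.262391, refl=-0.262391·-0.428571=0.1125; V=0.262391+-0.262391+0.112453=0.1125
k=7 load: inc=0.112453, refl=0.112453·-1.000000=-0.1125; V=0.000000+0.112453+-0.112453=0.0000
k=8 src: inc=-0.112453, refl=-0.112453·-0.428571=0.0482; V=0.112453+-0.112453+0.048194=0.0482

0 0 source 1.4286
1 2 load 0.0000
2 4 source 0.6122
3 6 load 0.0000
4 8 source 0.2624
5 10 load 0.0000
6 12 source 0.1125
7 14 load 0.0000
8 16 source 0.0482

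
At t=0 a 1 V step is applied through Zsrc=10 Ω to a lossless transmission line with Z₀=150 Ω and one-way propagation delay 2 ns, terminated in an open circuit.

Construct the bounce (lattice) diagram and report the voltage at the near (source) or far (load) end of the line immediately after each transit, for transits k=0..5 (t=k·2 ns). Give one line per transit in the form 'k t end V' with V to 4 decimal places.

Γ_L=1.000000, Γ_S=-0.875000; launch V₁=1·150/160=0.937500
k=0 src: V=0.9375
k=1 load: inc=0.937500, refl=0.937500·1.000000=0.9375; V=0.000000+0.937500+0.937500=1.8750
k=2 src: inc=0.937500, refl=0.937500·-0.875000=-0.8203; V=0.937500+0.937500+-0.820312=1.0547
k=3 load: inc=-0.820312, refl=-0.820312·1.000000=-0.8203; V=1.875000+-0.820312+-0.820312=0.2344
k=4 src: inc=-0.820312, refl=-0.820312·-0.875000=0.7178; V=1.054688+-0.820312+0.717773=0.9521
k=5 load: inc=0.717773, refl=0.717773·1.000000=0.7178; V=0.234375+0.717773+0.717773=1.6699

0 0 source 0.9375
1 2 load 1.8750
2 4 source 1.0547
3 6 load 0.2344
4 8 source 0.9521
5 10 load 1.6699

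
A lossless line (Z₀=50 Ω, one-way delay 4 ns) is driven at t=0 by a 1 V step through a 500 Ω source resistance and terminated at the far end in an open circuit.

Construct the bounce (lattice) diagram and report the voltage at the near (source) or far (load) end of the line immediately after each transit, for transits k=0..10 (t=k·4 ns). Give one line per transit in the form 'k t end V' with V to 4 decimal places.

0 0 source 0.0909
1 4 load 0.1818
2 8 source 0.2562
3 12 load 0.3306
4 16 source 0.3914
5 20 load 0.4523
6 24 source 0.5021
7 28 load 0.5519
8 32 source 0.5926
9 36 load 0.6334
10 40 source 0.6667

Γ_L=1.000000, Γ_S=0.818182; launch V₁=1·50/550=0.090909
k=0 src: V=0.0909
k=1 load: inc=0.090909, refl=0.090909·1.000000=0.0909; V=0.000000+0.090909+0.090909=0.1818
k=2 src: inc=0.090909, refl=0.090909·0.818182=0.0744; V=0.090909+0.090909+0.074380=0.2562
k=3 load: inc=0.074380, refl=0.074380·1.000000=0.0744; V=0.181818+0.074380+0.074380=0.3306
k=4 src: inc=0.074380, refl=0.074380·0.818182=0.0609; V=0.256198+0.074380+0.060856=0.3914
k=5 load: inc=0.060856, refl=0.060856·1.000000=0.0609; V=0.330579+0.060856+0.060856=0.4523
k=6 src: inc=0.060856, refl=0.060856·0.818182=0.0498; V=0.391435+0.060856+0.049792=0.5021
k=7 load: inc=0.049792, refl=0.049792·1.000000=0.0498; V=0.452292+0.049792+0.049792=0.5519
k=8 src: inc=0.049792, refl=0.049792·0.818182=0.0407; V=0.502083+0.049792+0.040739=0.5926
k=9 load: inc=0.040739, refl=0.040739·1.000000=0.0407; V=0.551875+0.040739+0.040739=0.6334
k=10 src: inc=0.040739, refl=0.040739·0.818182=0.0333; V=0.592614+0.040739+0.033332=0.6667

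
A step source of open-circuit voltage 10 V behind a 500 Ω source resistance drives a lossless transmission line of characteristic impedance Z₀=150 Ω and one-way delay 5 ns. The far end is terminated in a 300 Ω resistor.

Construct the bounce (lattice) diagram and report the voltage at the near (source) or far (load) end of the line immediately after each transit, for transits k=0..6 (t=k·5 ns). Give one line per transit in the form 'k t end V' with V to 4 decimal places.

0 0 source 2.3077
1 5 load 3.0769
2 10 source 3.4911
3 15 load 3.6292
4 20 source 3.7035
5 25 load 3.7283
6 30 source 3.7417

Γ_L=0.333333, Γ_S=0.538462; launch V₁=10·150/650=2.307692
k=0 src: V=2.3077
k=1 load: inc=2.307692, refl=2.307692·0.333333=0.7692; V=0.000000+2.307692+0.769231=3.0769
k=2 src: inc=0.769231, refl=0.769231·0.538462=0.4142; V=2.307692+0.769231+0.414201=3.4911
k=3 load: inc=0.414201, refl=0.414201·0.333333=0.1381; V=3.076923+0.414201+0.138067=3.6292
k=4 src: inc=0.138067, refl=0.138067·0.538462=0.0743; V=3.491124+0.138067+0.074344=3.7035
k=5 load: inc=0.074344, refl=0.074344·0.333333=0.0248; V=3.629191+0.074344+0.024781=3.7283
k=6 src: inc=0.024781, refl=0.024781·0.538462=0.0133; V=3.703535+0.024781+0.013344=3.7417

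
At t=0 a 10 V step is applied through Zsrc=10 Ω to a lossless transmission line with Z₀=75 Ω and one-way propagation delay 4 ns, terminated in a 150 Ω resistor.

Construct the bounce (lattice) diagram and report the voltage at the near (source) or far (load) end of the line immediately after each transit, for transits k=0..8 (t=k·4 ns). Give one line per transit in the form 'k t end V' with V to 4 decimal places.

Γ_L=0.333333, Γ_S=-0.764706; launch V₁=10·75/85=8.823529
k=0 src: V=8.8235
k=1 load: inc=8.823529, refl=8.823529·0.333333=2.9412; V=0.000000+8.823529+2.941176=11.7647
k=2 src: inc=2.941176, refl=2.941176·-0.764706=-2.2491; V=8.823529+2.941176+-2.249135=9.5156
k=3 load: inc=-2.249135, refl=-2.249135·0.333333=-0.7497; V=11.764706+-2.249135+-0.749712=8.7659
k=4 src: inc=-0.749712, refl=-0.749712·-0.764706=0.5733; V=9.515571+-0.749712+0.573309=9.3392
k=5 load: inc=0.573309, refl=0.573309·0.333333=0.1911; V=8.765859+0.573309+0.191103=9.5303
k=6 src: inc=0.191103, refl=0.191103·-0.764706=-0.1461; V=9.339168+0.191103+-0.146138=9.3841
k=7 load: inc=-0.146138, refl=-0.146138·0.333333=-0.0487; V=9.530271+-0.146138+-0.048713=9.3354
k=8 src: inc=-0.048713, refl=-0.048713·-0.764706=0.0373; V=9.384134+-0.048713+0.037251=9.3727

0 0 source 8.8235
1 4 load 11.7647
2 8 source 9.5156
3 12 load 8.7659
4 16 source 9.3392
5 20 load 9.5303
6 24 source 9.3841
7 28 load 9.3354
8 32 source 9.3727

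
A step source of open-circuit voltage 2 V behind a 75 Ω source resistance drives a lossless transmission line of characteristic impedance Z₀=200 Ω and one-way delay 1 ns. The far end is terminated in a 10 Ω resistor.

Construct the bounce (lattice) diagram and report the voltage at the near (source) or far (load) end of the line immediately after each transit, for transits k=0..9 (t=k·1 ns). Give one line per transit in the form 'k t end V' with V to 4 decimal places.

Γ_L=-0.904762, Γ_S=-0.454545; launch V₁=2·200/275=1.454545
k=0 src: V=1.4545
k=1 load: inc=1.454545, refl=1.454545·-0.904762=-1.3160; V=0.000000+1.454545+-1.316017=0.1385
k=2 src: inc=-1.316017, refl=-1.316017·-0.454545=0.5982; V=1.454545+-1.316017+0.598190=0.7367
k=3 load: inc=0.598190, refl=0.598190·-0.904762=-0.5412; V=0.138528+0.598190+-0.541219=0.1955
k=4 src: inc=-0.541219, refl=-0.541219·-0.454545=0.2460; V=0.736718+-0.541219+0.246009=0.4415
k=5 load: inc=0.246009, refl=0.246009·-0.904762=-0.2226; V=0.195499+0.246009+-0.222579=0.2189
k=6 src: inc=-0.222579, refl=-0.222579·-0.454545=0.1012; V=0.441507+-0.222579+0.101172=0.3201
k=7 load: inc=0.101172, refl=0.101172·-0.904762=-0.0915; V=0.218928+0.101172+-0.091537=0.2286
k=8 src: inc=-0.091537, refl=-0.091537·-0.454545=0.0416; V=0.320100+-0.091537+0.041608=0.2702
k=9 load: inc=0.041608, refl=0.041608·-0.904762=-0.0376; V=0.228563+0.041608+-0.037645=0.2325

0 0 source 1.4545
1 1 load 0.1385
2 2 source 0.7367
3 3 load 0.1955
4 4 source 0.4415
5 5 load 0.2189
6 6 source 0.3201
7 7 load 0.2286
8 8 source 0.2702
9 9 load 0.2325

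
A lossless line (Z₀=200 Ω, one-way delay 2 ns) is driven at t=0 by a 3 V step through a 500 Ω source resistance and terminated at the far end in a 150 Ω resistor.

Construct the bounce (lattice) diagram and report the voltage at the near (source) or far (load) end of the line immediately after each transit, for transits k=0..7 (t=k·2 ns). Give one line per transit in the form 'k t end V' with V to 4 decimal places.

Γ_L=-0.142857, Γ_S=0.428571; launch V₁=3·200/700=0.857143
k=0 src: V=0.8571
k=1 load: inc=0.857143, refl=0.857143·-0.142857=-0.1224; V=0.000000+0.857143+-0.122449=0.7347
k=2 src: inc=-0.122449, refl=-0.122449·0.428571=-0.0525; V=0.857143+-0.122449+-0.052478=0.6822
k=3 load: inc=-0.052478, refl=-0.052478·-0.142857=0.0075; V=0.734694+-0.052478+0.007497=0.6897
k=4 src: inc=0.007497, refl=0.007497·0.428571=0.0032; V=0.682216+0.007497+0.003213=0.6929
k=5 load: inc=0.003213, refl=0.003213·-0.142857=-0.0005; V=0.689713+0.003213+-0.000459=0.6925
k=6 src: inc=-0.000459, refl=-0.000459·0.428571=-0.0002; V=0.692926+-0.000459+-0.000197=0.6923
k=7 load: inc=-0.000197, refl=-0.000197·-0.142857=0.0000; V=0.692467+-0.000197+0.000028=0.6923

0 0 source 0.8571
1 2 load 0.7347
2 4 source 0.6822
3 6 load 0.6897
4 8 source 0.6929
5 10 load 0.6925
6 12 source 0.6923
7 14 load 0.6923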